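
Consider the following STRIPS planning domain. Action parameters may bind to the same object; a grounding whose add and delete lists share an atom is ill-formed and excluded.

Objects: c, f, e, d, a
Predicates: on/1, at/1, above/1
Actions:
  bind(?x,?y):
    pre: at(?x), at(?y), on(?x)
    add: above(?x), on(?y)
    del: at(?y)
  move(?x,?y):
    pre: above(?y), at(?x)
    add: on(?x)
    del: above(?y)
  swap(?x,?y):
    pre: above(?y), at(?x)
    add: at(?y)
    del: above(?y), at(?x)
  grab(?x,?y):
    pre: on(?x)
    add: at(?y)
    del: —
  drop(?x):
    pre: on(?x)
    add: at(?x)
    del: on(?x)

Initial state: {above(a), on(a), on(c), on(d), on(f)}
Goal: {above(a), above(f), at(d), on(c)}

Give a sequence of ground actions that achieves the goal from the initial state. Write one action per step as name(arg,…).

grab(c,f); bind(f,f); grab(c,d)

1. grab(c,f)  →  {above(a), at(f), on(a), on(c), on(d), on(f)}
2. bind(f,f)  →  {above(a), above(f), on(a), on(c), on(d), on(f)}
3. grab(c,d)  →  {above(a), above(f), at(d), on(a), on(c), on(d), on(f)}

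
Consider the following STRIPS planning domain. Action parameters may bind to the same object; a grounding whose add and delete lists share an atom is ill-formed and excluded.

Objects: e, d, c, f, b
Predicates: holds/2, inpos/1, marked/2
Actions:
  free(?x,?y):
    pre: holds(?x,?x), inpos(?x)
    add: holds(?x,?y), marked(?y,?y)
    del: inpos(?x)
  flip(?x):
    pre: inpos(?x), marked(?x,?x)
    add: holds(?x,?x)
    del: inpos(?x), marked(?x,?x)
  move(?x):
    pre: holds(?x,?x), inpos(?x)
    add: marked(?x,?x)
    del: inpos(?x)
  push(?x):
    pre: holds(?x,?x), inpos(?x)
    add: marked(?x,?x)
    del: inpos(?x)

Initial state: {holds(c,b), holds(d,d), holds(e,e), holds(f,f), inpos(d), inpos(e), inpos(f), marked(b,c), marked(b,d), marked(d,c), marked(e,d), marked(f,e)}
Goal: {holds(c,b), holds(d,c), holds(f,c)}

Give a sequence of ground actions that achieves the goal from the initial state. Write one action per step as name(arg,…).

free(d,c); free(f,c)

1. free(d,c)  →  {holds(c,b), holds(d,c), holds(d,d), holds(e,e), holds(f,f), inpos(e), inpos(f), marked(b,c), marked(b,d), marked(c,c), marked(d,c), marked(e,d), marked(f,e)}
2. free(f,c)  →  {holds(c,b), holds(d,c), holds(d,d), holds(e,e), holds(f,c), holds(f,f), inpos(e), marked(b,c), marked(b,d), marked(c,c), marked(d,c), marked(e,d), marked(f,e)}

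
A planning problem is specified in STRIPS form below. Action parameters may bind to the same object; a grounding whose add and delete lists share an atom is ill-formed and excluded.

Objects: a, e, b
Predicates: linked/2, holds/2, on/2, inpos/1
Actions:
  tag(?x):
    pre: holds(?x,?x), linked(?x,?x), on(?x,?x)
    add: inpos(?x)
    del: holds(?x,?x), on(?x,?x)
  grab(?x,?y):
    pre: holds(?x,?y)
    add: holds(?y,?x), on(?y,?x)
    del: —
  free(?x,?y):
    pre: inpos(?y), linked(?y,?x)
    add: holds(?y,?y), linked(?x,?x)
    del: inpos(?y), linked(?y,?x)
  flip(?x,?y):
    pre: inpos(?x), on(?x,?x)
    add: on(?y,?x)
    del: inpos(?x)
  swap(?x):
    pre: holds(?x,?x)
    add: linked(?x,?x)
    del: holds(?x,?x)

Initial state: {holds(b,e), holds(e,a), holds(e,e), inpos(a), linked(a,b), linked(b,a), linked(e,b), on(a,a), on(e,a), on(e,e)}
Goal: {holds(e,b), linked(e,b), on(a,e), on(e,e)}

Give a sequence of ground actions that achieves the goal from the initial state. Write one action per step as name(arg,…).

grab(e,a); grab(b,e)

1. grab(e,a)  →  {holds(a,e), holds(b,e), holds(e,a), holds(e,e), inpos(a), linked(a,b), linked(b,a), linked(e,b), on(a,a), on(a,e), on(e,a), on(e,e)}
2. grab(b,e)  →  {holds(a,e), holds(b,e), holds(e,a), holds(e,b), holds(e,e), inpos(a), linked(a,b), linked(b,a), linked(e,b), on(a,a), on(a,e), on(e,a), on(e,b), on(e,e)}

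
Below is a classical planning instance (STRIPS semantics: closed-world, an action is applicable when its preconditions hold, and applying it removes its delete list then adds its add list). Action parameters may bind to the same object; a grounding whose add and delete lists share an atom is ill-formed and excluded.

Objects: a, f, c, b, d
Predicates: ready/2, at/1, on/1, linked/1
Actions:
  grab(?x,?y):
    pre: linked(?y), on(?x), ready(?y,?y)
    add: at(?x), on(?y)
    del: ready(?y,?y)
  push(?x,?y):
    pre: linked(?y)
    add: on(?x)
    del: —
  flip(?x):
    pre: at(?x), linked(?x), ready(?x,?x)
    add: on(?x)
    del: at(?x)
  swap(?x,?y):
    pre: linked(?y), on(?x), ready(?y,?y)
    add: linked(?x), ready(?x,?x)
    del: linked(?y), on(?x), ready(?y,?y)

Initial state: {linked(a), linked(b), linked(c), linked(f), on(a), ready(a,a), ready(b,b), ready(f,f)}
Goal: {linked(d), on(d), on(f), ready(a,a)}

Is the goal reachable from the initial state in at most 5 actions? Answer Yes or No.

1. grab(a,f)  →  {at(a), linked(a), linked(b), linked(c), linked(f), on(a), on(f), ready(a,a), ready(b,b)}
2. push(d,a)  →  {at(a), linked(a), linked(b), linked(c), linked(f), on(a), on(d), on(f), ready(a,a), ready(b,b)}
3. swap(d,b)  →  {at(a), linked(a), linked(c), linked(d), linked(f), on(a), on(f), ready(a,a), ready(d,d)}
4. grab(a,d)  →  {at(a), linked(a), linked(c), linked(d), linked(f), on(a), on(d), on(f), ready(a,a)}
optimal plan length = 4; 4 ≤ 5

Yes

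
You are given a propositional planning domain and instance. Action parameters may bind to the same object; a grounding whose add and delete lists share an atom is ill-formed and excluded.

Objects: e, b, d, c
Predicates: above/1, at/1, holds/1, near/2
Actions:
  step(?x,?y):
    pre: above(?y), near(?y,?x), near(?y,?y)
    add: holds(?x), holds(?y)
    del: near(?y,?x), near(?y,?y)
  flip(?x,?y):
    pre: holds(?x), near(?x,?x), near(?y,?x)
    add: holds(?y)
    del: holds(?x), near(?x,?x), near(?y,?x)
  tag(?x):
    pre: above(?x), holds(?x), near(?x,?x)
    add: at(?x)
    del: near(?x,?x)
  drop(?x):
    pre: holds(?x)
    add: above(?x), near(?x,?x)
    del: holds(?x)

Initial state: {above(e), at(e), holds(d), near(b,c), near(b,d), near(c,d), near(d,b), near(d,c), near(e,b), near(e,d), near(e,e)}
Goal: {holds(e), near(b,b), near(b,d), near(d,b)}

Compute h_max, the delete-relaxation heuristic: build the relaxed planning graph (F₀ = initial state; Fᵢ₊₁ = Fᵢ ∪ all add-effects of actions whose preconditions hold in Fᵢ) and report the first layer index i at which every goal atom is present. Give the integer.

F0 = init (11 atoms)
F1 = F0 ∪ {above(d), holds(b), holds(e), near(d,d)}  (15 atoms)
F2 = F1 ∪ {above(b), at(d), holds(c), near(b,b)}  (19 atoms)
goal ⊆ F2  ⇒  h_max = 2

2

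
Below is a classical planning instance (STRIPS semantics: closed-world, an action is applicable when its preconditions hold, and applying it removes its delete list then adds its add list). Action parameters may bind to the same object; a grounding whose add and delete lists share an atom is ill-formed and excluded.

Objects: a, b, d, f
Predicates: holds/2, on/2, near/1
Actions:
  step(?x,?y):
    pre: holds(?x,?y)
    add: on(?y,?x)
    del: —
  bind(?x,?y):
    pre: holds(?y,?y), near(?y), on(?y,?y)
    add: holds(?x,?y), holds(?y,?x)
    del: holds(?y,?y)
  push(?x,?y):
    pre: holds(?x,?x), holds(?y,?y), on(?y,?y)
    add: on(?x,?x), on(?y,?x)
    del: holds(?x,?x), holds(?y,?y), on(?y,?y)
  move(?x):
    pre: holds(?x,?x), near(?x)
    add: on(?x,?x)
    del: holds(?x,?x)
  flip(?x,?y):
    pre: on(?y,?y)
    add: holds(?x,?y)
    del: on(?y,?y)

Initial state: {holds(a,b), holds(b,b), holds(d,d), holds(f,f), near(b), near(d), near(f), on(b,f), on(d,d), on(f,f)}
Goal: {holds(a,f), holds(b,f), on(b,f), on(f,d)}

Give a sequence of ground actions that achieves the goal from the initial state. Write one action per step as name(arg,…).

bind(a,f); bind(f,d); step(d,f); flip(b,f)

1. bind(a,f)  →  {holds(a,b), holds(a,f), holds(b,b), holds(d,d), holds(f,a), near(b), near(d), near(f), on(b,f), on(d,d), on(f,f)}
2. bind(f,d)  →  {holds(a,b), holds(a,f), holds(b,b), holds(d,f), holds(f,a), holds(f,d), near(b), near(d), near(f), on(b,f), on(d,d), on(f,f)}
3. step(d,f)  →  {holds(a,b), holds(a,f), holds(b,b), holds(d,f), holds(f,a), holds(f,d), near(b), near(d), near(f), on(b,f), on(d,d), on(f,d), on(f,f)}
4. flip(b,f)  →  {holds(a,b), holds(a,f), holds(b,b), holds(b,f), holds(d,f), holds(f,a), holds(f,d), near(b), near(d), near(f), on(b,f), on(d,d), on(f,d)}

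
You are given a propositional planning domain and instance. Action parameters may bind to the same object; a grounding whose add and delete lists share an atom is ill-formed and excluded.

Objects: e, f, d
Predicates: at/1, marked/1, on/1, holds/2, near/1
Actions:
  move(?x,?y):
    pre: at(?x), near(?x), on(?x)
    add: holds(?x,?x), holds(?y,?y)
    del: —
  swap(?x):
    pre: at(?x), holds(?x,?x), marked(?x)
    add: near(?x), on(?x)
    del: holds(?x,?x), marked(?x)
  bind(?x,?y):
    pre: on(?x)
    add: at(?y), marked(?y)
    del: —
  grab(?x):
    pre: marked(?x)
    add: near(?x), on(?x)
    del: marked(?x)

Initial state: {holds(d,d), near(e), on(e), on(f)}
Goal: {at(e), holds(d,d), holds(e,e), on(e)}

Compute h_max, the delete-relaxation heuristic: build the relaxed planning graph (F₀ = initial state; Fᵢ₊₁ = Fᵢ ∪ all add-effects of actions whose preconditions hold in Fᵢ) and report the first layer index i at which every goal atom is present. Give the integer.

2

F0 = init (4 atoms)
F1 = F0 ∪ {at(d), at(e), at(f), marked(d), marked(e), marked(f)}  (10 atoms)
F2 = F1 ∪ {holds(e,e), holds(f,f), near(d), near(f), on(d)}  (15 atoms)
goal ⊆ F2  ⇒  h_max = 2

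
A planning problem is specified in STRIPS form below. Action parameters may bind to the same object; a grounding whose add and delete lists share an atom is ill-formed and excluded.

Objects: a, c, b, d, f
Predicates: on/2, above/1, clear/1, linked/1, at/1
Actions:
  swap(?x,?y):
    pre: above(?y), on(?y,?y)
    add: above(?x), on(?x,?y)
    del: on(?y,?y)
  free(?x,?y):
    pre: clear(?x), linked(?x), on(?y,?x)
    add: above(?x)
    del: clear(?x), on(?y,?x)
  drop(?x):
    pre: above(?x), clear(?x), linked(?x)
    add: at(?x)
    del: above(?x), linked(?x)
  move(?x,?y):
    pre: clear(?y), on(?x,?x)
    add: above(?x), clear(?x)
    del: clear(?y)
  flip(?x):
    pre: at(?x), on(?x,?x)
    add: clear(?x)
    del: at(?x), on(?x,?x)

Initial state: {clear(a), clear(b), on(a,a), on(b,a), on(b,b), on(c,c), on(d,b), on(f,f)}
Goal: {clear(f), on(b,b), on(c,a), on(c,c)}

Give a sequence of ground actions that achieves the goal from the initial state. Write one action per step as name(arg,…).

move(a,b); swap(c,a); move(f,a)

1. move(a,b)  →  {above(a), clear(a), on(a,a), on(b,a), on(b,b), on(c,c), on(d,b), on(f,f)}
2. swap(c,a)  →  {above(a), above(c), clear(a), on(b,a), on(b,b), on(c,a), on(c,c), on(d,b), on(f,f)}
3. move(f,a)  →  {above(a), above(c), above(f), clear(f), on(b,a), on(b,b), on(c,a), on(c,c), on(d,b), on(f,f)}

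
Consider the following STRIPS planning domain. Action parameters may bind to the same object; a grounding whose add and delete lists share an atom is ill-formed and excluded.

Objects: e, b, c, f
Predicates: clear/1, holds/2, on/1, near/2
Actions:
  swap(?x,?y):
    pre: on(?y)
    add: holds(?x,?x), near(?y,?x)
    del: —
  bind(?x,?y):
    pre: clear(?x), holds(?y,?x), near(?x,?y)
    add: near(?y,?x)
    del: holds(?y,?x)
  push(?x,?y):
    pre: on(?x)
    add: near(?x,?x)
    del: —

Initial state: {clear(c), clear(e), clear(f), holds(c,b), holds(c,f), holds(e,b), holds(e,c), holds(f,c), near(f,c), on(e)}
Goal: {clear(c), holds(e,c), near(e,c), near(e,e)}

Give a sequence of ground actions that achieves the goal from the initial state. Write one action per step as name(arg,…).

1. swap(e,e)  →  {clear(c), clear(e), clear(f), holds(c,b), holds(c,f), holds(e,b), holds(e,c), holds(e,e), holds(f,c), near(e,e), near(f,c), on(e)}
2. swap(c,e)  →  {clear(c), clear(e), clear(f), holds(c,b), holds(c,c), holds(c,f), holds(e,b), holds(e,c), holds(e,e), holds(f,c), near(e,c), near(e,e), near(f,c), on(e)}

swap(e,e); swap(c,e)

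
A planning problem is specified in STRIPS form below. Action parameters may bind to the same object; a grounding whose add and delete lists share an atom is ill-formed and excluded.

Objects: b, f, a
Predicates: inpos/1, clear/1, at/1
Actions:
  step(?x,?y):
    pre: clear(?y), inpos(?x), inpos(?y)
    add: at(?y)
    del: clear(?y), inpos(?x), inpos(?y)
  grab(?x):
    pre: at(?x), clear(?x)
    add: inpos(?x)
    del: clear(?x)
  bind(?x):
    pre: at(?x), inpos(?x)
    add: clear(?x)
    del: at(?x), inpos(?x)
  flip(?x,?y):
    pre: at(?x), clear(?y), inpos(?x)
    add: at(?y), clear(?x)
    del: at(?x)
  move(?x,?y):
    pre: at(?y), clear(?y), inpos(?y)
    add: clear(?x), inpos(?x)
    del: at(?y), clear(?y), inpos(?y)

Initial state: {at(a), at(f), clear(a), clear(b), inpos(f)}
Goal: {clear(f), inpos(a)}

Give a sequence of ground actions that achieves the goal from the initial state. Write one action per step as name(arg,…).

1. grab(a)  →  {at(a), at(f), clear(b), inpos(a), inpos(f)}
2. bind(f)  →  {at(a), clear(b), clear(f), inpos(a)}

grab(a); bind(f)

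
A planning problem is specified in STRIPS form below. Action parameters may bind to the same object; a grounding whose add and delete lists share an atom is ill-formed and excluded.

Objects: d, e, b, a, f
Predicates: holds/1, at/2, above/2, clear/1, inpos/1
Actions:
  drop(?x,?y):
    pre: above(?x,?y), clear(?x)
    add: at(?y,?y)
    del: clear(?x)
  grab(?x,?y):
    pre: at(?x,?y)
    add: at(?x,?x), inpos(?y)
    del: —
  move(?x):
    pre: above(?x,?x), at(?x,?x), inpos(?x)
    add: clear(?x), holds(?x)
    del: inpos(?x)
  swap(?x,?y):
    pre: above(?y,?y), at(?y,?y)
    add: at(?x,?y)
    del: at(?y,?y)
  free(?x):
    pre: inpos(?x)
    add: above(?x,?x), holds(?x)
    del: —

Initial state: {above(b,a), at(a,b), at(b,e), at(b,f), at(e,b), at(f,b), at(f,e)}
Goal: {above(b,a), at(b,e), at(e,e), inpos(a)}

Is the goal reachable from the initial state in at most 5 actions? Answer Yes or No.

Yes

1. grab(e,b)  →  {above(b,a), at(a,b), at(b,e), at(b,f), at(e,b), at(e,e), at(f,b), at(f,e), inpos(b)}
2. grab(a,b)  →  {above(b,a), at(a,a), at(a,b), at(b,e), at(b,f), at(e,b), at(e,e), at(f,b), at(f,e), inpos(b)}
3. grab(a,a)  →  {above(b,a), at(a,a), at(a,b), at(b,e), at(b,f), at(e,b), at(e,e), at(f,b), at(f,e), inpos(a), inpos(b)}
optimal plan length = 3; 3 ≤ 5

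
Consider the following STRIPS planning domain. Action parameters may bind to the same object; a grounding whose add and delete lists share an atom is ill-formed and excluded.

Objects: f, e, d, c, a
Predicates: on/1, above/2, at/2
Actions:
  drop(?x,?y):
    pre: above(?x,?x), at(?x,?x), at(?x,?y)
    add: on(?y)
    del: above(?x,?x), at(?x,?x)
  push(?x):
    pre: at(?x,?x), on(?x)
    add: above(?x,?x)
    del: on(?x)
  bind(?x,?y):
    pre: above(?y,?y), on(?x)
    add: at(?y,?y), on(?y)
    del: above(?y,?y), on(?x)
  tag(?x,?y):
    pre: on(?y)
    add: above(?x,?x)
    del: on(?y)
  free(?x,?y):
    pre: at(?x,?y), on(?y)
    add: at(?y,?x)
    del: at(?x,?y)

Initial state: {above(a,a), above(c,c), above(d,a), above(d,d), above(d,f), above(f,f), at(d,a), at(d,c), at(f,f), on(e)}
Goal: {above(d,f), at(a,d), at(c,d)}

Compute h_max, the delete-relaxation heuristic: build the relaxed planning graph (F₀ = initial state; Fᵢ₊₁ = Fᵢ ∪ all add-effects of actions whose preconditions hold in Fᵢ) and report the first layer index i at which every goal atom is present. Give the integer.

F0 = init (10 atoms)
F1 = F0 ∪ {above(e,e), at(a,a), at(c,c), at(d,d), on(a), on(c), on(d), on(f)}  (18 atoms)
F2 = F1 ∪ {at(a,d), at(c,d), at(e,e)}  (21 atoms)
goal ⊆ F2  ⇒  h_max = 2

2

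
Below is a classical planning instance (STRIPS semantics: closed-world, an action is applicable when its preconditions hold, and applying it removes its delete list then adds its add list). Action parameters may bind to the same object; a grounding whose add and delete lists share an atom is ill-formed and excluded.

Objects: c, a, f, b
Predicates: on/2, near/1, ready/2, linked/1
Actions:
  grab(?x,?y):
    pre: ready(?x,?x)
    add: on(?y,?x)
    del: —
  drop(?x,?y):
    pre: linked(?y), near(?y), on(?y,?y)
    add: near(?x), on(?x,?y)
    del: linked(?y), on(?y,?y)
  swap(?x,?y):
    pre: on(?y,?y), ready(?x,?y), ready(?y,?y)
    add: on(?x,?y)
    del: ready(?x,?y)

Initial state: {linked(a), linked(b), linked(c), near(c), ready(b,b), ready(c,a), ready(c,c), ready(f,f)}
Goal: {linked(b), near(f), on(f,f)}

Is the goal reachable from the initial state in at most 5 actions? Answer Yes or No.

Yes

1. grab(c,c)  →  {linked(a), linked(b), linked(c), near(c), on(c,c), ready(b,b), ready(c,a), ready(c,c), ready(f,f)}
2. grab(f,f)  →  {linked(a), linked(b), linked(c), near(c), on(c,c), on(f,f), ready(b,b), ready(c,a), ready(c,c), ready(f,f)}
3. drop(f,c)  →  {linked(a), linked(b), near(c), near(f), on(f,c), on(f,f), ready(b,b), ready(c,a), ready(c,c), ready(f,f)}
optimal plan length = 3; 3 ≤ 5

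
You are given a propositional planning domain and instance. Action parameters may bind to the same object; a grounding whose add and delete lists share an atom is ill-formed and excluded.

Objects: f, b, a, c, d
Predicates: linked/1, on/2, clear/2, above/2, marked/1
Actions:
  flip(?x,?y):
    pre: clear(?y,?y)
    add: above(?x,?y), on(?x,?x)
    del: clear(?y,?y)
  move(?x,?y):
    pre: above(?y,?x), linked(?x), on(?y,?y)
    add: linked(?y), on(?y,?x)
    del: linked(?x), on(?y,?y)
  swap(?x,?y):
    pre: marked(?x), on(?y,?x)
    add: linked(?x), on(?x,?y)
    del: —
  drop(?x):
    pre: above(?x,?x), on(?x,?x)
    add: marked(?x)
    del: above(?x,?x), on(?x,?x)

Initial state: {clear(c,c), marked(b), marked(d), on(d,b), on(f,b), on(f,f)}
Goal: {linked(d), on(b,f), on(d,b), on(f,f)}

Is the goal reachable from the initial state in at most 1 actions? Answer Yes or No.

No

1. flip(d,c)  →  {above(d,c), marked(b), marked(d), on(d,b), on(d,d), on(f,b), on(f,f)}
2. swap(b,f)  →  {above(d,c), linked(b), marked(b), marked(d), on(b,f), on(d,b), on(d,d), on(f,b), on(f,f)}
3. swap(d,d)  →  {above(d,c), linked(b), linked(d), marked(b), marked(d), on(b,f), on(d,b), on(d,d), on(f,b), on(f,f)}
optimal plan length = 3; 3 > 1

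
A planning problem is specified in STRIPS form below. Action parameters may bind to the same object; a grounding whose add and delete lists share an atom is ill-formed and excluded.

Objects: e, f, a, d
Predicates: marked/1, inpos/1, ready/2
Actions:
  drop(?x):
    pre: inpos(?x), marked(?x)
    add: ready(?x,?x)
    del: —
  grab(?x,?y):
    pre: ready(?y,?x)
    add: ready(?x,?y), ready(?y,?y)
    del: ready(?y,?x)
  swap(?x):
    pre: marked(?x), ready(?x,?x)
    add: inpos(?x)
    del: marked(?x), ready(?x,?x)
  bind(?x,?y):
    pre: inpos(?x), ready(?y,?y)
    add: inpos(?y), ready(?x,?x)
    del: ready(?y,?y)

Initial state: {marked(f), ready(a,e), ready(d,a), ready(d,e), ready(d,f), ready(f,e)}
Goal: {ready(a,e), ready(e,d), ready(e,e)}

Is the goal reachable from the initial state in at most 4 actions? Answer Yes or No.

1. grab(e,f)  →  {marked(f), ready(a,e), ready(d,a), ready(d,e), ready(d,f), ready(e,f), ready(f,f)}
2. grab(e,d)  →  {marked(f), ready(a,e), ready(d,a), ready(d,d), ready(d,f), ready(e,d), ready(e,f), ready(f,f)}
3. grab(f,e)  →  {marked(f), ready(a,e), ready(d,a), ready(d,d), ready(d,f), ready(e,d), ready(e,e), ready(f,e), ready(f,f)}
optimal plan length = 3; 3 ≤ 4

Yes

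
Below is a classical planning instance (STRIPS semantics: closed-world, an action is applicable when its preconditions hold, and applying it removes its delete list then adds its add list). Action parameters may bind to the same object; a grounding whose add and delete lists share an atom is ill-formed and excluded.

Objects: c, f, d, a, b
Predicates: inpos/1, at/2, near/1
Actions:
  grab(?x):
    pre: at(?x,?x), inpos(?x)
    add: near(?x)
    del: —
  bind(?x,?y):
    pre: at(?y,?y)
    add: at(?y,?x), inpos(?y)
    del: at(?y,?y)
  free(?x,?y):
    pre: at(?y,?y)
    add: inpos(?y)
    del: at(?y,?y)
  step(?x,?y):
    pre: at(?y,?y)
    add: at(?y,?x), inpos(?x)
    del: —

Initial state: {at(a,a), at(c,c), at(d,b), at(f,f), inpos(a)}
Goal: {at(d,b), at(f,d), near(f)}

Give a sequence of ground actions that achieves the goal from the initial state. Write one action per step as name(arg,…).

1. step(f,c)  →  {at(a,a), at(c,c), at(c,f), at(d,b), at(f,f), inpos(a), inpos(f)}
2. grab(f)  →  {at(a,a), at(c,c), at(c,f), at(d,b), at(f,f), inpos(a), inpos(f), near(f)}
3. bind(d,f)  →  {at(a,a), at(c,c), at(c,f), at(d,b), at(f,d), inpos(a), inpos(f), near(f)}

step(f,c); grab(f); bind(d,f)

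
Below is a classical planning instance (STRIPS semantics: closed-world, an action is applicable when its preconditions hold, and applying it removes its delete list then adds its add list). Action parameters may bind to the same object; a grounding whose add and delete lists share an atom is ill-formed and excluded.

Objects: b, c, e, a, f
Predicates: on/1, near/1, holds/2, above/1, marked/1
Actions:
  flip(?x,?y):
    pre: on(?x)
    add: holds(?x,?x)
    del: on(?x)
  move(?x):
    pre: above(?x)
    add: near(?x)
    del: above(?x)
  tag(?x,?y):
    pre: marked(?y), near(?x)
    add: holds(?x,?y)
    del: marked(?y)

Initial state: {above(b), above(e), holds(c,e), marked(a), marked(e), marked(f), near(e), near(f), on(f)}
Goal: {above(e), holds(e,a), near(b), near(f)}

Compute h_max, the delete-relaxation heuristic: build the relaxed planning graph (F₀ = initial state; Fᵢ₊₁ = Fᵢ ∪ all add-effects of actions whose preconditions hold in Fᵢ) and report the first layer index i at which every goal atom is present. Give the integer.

F0 = init (9 atoms)
F1 = F0 ∪ {holds(e,a), holds(e,e), holds(e,f), holds(f,a), holds(f,e), holds(f,f), near(b)}  (16 atoms)
goal ⊆ F1  ⇒  h_max = 1

1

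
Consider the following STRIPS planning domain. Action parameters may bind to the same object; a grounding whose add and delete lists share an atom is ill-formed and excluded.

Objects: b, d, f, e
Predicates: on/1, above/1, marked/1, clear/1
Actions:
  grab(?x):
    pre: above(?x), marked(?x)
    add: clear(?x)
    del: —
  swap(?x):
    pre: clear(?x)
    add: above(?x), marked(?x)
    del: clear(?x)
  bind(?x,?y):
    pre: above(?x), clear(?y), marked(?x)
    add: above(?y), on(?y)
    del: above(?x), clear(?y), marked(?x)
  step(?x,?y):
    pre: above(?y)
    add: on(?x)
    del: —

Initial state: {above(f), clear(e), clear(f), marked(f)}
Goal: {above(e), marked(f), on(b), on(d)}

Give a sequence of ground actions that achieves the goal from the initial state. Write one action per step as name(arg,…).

1. swap(e)  →  {above(e), above(f), clear(f), marked(e), marked(f)}
2. step(b,f)  →  {above(e), above(f), clear(f), marked(e), marked(f), on(b)}
3. step(d,f)  →  {above(e), above(f), clear(f), marked(e), marked(f), on(b), on(d)}

swap(e); step(b,f); step(d,f)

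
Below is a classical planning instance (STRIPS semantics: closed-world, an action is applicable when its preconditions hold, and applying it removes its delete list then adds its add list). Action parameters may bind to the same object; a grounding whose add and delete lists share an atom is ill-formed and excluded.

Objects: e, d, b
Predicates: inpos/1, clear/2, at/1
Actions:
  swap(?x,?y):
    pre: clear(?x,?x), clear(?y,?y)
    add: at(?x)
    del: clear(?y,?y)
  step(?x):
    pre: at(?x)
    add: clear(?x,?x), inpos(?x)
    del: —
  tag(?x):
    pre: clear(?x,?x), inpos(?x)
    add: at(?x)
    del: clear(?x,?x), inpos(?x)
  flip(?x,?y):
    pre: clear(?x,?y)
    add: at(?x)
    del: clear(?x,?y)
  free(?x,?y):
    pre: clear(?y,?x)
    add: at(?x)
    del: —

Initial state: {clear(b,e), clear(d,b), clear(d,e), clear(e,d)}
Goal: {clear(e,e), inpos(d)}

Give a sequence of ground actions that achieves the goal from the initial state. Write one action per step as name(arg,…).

1. flip(e,d)  →  {at(e), clear(b,e), clear(d,b), clear(d,e)}
2. step(e)  →  {at(e), clear(b,e), clear(d,b), clear(d,e), clear(e,e), inpos(e)}
3. flip(d,e)  →  {at(d), at(e), clear(b,e), clear(d,b), clear(e,e), inpos(e)}
4. step(d)  →  {at(d), at(e), clear(b,e), clear(d,b), clear(d,d), clear(e,e), inpos(d), inpos(e)}

flip(e,d); step(e); flip(d,e); step(d)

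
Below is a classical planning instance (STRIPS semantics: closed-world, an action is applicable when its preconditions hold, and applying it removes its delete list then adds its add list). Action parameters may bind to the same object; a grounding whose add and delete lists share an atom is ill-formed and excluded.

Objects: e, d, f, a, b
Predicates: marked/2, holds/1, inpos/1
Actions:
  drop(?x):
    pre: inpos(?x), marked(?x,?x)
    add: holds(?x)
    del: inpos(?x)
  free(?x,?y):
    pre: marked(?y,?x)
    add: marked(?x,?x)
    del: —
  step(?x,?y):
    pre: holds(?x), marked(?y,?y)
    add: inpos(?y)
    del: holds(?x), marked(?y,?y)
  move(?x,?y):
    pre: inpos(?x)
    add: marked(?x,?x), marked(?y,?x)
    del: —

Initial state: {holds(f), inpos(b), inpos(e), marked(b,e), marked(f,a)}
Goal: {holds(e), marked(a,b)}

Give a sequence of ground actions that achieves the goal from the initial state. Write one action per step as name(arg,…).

1. free(e,b)  →  {holds(f), inpos(b), inpos(e), marked(b,e), marked(e,e), marked(f,a)}
2. drop(e)  →  {holds(e), holds(f), inpos(b), marked(b,e), marked(e,e), marked(f,a)}
3. move(b,a)  →  {holds(e), holds(f), inpos(b), marked(a,b), marked(b,b), marked(b,e), marked(e,e), marked(f,a)}

free(e,b); drop(e); move(b,a)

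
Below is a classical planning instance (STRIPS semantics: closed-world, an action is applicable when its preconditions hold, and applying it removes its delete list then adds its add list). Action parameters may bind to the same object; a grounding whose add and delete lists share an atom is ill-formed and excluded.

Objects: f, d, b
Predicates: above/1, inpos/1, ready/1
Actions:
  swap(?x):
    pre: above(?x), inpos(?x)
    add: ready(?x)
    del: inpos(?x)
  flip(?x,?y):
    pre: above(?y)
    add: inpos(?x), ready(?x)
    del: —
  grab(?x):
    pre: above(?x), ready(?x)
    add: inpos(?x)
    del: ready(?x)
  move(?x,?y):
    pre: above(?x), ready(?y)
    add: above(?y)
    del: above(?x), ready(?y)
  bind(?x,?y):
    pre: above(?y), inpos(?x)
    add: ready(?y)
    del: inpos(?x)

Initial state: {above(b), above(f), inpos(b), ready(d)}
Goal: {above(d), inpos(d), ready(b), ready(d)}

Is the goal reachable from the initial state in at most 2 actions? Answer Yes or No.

No

1. swap(b)  →  {above(b), above(f), ready(b), ready(d)}
2. move(f,d)  →  {above(b), above(d), ready(b)}
3. flip(d,d)  →  {above(b), above(d), inpos(d), ready(b), ready(d)}
optimal plan length = 3; 3 > 2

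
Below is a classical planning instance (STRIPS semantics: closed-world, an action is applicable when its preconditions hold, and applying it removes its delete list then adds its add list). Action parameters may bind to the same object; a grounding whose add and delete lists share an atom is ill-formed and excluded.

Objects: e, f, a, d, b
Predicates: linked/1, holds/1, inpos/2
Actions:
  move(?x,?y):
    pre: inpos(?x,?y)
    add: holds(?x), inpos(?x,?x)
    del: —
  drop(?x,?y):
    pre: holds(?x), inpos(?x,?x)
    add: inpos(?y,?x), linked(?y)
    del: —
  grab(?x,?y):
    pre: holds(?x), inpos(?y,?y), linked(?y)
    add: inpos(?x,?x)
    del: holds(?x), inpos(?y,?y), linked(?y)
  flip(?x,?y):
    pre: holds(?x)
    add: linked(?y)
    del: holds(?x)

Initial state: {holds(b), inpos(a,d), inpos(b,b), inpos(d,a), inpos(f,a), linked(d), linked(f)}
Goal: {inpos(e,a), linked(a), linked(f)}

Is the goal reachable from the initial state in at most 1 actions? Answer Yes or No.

No

1. move(a,d)  →  {holds(a), holds(b), inpos(a,a), inpos(a,d), inpos(b,b), inpos(d,a), inpos(f,a), linked(d), linked(f)}
2. drop(a,e)  →  {holds(a), holds(b), inpos(a,a), inpos(a,d), inpos(b,b), inpos(d,a), inpos(e,a), inpos(f,a), linked(d), linked(e), linked(f)}
3. drop(a,a)  →  {holds(a), holds(b), inpos(a,a), inpos(a,d), inpos(b,b), inpos(d,a), inpos(e,a), inpos(f,a), linked(a), linked(d), linked(e), linked(f)}
optimal plan length = 3; 3 > 1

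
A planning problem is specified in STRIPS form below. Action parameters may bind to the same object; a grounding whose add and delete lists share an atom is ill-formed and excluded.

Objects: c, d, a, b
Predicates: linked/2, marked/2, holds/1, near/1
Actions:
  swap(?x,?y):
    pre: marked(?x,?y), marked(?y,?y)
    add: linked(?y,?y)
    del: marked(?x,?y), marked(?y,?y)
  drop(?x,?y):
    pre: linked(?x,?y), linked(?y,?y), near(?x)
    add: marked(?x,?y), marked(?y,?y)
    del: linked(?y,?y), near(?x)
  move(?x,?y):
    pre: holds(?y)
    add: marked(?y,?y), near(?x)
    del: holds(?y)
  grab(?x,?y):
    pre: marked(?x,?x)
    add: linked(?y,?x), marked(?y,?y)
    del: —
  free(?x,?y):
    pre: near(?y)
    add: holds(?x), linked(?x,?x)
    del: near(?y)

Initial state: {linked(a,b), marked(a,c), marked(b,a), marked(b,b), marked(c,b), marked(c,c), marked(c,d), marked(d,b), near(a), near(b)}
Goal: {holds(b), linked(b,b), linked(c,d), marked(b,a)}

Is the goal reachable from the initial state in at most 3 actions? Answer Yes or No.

1. grab(c,d)  →  {linked(a,b), linked(d,c), marked(a,c), marked(b,a), marked(b,b), marked(c,b), marked(c,c), marked(c,d), marked(d,b), marked(d,d), near(a), near(b)}
2. grab(d,c)  →  {linked(a,b), linked(c,d), linked(d,c), marked(a,c), marked(b,a), marked(b,b), marked(c,b), marked(c,c), marked(c,d), marked(d,b), marked(d,d), near(a), near(b)}
3. free(b,a)  →  {holds(b), linked(a,b), linked(b,b), linked(c,d), linked(d,c), marked(a,c), marked(b,a), marked(b,b), marked(c,b), marked(c,c), marked(c,d), marked(d,b), marked(d,d), near(b)}
optimal plan length = 3; 3 ≤ 3

Yes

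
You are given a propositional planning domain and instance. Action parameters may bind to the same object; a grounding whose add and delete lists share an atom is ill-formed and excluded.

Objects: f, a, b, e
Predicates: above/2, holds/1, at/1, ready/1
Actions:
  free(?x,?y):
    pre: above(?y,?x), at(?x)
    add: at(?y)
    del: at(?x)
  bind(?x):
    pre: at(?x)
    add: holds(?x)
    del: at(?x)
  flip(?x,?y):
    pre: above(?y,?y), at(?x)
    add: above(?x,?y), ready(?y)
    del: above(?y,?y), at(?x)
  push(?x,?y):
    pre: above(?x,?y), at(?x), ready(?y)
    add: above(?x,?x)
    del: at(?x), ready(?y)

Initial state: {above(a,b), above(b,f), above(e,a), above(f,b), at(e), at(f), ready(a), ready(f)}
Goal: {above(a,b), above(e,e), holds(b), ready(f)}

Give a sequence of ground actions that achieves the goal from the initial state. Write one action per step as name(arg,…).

1. free(f,b)  →  {above(a,b), above(b,f), above(e,a), above(f,b), at(b), at(e), ready(a), ready(f)}
2. bind(b)  →  {above(a,b), above(b,f), above(e,a), above(f,b), at(e), holds(b), ready(a), ready(f)}
3. push(e,a)  →  {above(a,b), above(b,f), above(e,a), above(e,e), above(f,b), holds(b), ready(f)}

free(f,b); bind(b); push(e,a)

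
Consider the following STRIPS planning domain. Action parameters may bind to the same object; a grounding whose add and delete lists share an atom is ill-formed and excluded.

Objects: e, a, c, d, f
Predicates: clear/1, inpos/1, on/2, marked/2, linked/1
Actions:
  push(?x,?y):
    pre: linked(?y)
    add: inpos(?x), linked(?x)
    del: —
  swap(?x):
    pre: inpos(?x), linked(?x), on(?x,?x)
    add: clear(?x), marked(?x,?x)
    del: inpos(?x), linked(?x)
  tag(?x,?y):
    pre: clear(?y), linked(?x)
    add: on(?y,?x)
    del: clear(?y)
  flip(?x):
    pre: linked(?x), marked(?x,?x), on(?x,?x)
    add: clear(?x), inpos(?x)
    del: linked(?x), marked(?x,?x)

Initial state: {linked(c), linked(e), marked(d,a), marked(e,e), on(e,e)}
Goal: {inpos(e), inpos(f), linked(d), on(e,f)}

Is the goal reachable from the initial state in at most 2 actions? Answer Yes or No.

No

1. push(d,e)  →  {inpos(d), linked(c), linked(d), linked(e), marked(d,a), marked(e,e), on(e,e)}
2. push(f,e)  →  {inpos(d), inpos(f), linked(c), linked(d), linked(e), linked(f), marked(d,a), marked(e,e), on(e,e)}
3. flip(e)  →  {clear(e), inpos(d), inpos(e), inpos(f), linked(c), linked(d), linked(f), marked(d,a), on(e,e)}
4. tag(f,e)  →  {inpos(d), inpos(e), inpos(f), linked(c), linked(d), linked(f), marked(d,a), on(e,e), on(e,f)}
optimal plan length = 4; 4 > 2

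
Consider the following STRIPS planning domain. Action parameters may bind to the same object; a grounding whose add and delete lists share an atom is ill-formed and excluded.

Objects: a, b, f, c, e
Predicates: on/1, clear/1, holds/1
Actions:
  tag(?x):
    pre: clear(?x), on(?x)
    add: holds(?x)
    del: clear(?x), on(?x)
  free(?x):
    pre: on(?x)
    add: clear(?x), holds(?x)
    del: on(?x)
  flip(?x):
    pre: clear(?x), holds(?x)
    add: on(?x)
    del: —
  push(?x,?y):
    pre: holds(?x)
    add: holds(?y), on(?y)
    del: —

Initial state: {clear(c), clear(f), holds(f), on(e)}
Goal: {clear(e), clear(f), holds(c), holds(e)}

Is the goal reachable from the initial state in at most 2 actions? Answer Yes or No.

1. free(e)  →  {clear(c), clear(e), clear(f), holds(e), holds(f)}
2. push(f,c)  →  {clear(c), clear(e), clear(f), holds(c), holds(e), holds(f), on(c)}
optimal plan length = 2; 2 ≤ 2

Yes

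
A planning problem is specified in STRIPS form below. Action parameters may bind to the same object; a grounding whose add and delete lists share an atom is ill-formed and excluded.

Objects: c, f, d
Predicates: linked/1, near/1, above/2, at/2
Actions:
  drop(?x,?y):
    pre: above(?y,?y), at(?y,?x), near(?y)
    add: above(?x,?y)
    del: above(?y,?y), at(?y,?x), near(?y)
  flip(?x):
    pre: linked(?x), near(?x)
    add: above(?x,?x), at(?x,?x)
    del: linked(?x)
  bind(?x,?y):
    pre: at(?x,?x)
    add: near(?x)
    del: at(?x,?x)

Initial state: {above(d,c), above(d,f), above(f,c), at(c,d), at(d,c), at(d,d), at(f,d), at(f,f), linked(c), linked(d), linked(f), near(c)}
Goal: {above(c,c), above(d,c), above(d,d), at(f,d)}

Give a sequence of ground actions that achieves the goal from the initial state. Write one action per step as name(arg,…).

1. flip(c)  →  {above(c,c), above(d,c), above(d,f), above(f,c), at(c,c), at(c,d), at(d,c), at(d,d), at(f,d), at(f,f), linked(d), linked(f), near(c)}
2. bind(d,c)  →  {above(c,c), above(d,c), above(d,f), above(f,c), at(c,c), at(c,d), at(d,c), at(f,d), at(f,f), linked(d), linked(f), near(c), near(d)}
3. flip(d)  →  {above(c,c), above(d,c), above(d,d), above(d,f), above(f,c), at(c,c), at(c,d), at(d,c), at(d,d), at(f,d), at(f,f), linked(f), near(c), near(d)}

flip(c); bind(d,c); flip(d)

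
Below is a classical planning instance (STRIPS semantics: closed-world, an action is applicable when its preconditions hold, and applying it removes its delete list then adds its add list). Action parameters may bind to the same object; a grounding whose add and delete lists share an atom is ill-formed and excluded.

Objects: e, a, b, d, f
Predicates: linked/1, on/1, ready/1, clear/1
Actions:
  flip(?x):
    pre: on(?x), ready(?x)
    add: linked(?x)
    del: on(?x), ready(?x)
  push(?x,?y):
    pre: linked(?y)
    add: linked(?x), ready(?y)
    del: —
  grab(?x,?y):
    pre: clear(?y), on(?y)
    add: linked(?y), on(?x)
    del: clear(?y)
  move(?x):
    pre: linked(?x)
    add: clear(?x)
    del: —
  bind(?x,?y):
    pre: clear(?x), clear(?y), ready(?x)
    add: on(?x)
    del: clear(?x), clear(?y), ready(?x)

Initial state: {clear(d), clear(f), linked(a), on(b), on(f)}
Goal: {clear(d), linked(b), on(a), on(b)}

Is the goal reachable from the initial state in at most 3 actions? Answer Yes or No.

1. push(b,a)  →  {clear(d), clear(f), linked(a), linked(b), on(b), on(f), ready(a)}
2. grab(a,f)  →  {clear(d), linked(a), linked(b), linked(f), on(a), on(b), on(f), ready(a)}
optimal plan length = 2; 2 ≤ 3

Yes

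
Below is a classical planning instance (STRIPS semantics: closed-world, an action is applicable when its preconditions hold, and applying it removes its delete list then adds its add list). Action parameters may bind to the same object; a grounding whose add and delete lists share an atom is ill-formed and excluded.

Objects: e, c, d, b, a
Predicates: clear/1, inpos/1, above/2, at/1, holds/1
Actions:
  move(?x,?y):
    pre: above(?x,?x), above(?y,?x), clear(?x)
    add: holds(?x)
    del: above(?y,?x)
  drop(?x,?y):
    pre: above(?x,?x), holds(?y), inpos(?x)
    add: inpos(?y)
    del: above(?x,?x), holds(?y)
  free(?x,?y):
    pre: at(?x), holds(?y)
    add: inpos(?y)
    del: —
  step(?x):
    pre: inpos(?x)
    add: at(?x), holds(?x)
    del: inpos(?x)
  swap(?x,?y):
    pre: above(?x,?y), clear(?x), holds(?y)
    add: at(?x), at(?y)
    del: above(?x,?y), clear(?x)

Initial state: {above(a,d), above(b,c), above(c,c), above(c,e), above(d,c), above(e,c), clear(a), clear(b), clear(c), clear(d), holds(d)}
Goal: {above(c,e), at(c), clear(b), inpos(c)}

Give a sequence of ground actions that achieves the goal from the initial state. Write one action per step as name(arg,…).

move(c,e); swap(c,c); free(c,c)

1. move(c,e)  →  {above(a,d), above(b,c), above(c,c), above(c,e), above(d,c), clear(a), clear(b), clear(c), clear(d), holds(c), holds(d)}
2. swap(c,c)  →  {above(a,d), above(b,c), above(c,e), above(d,c), at(c), clear(a), clear(b), clear(d), holds(c), holds(d)}
3. free(c,c)  →  {above(a,d), above(b,c), above(c,e), above(d,c), at(c), clear(a), clear(b), clear(d), holds(c), holds(d), inpos(c)}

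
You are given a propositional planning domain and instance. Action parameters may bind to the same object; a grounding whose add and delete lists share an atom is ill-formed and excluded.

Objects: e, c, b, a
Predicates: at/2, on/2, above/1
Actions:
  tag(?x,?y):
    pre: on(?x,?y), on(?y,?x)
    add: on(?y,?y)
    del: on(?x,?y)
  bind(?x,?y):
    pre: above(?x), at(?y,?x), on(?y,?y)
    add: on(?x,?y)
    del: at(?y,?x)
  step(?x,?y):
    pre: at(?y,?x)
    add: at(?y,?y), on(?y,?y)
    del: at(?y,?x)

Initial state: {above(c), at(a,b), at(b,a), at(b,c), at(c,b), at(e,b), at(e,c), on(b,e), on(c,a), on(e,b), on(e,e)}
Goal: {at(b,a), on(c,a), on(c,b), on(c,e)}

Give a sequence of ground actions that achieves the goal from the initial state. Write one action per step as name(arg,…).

tag(e,b); bind(c,e); bind(c,b)

1. tag(e,b)  →  {above(c), at(a,b), at(b,a), at(b,c), at(c,b), at(e,b), at(e,c), on(b,b), on(b,e), on(c,a), on(e,e)}
2. bind(c,e)  →  {above(c), at(a,b), at(b,a), at(b,c), at(c,b), at(e,b), on(b,b), on(b,e), on(c,a), on(c,e), on(e,e)}
3. bind(c,b)  →  {above(c), at(a,b), at(b,a), at(c,b), at(e,b), on(b,b), on(b,e), on(c,a), on(c,b), on(c,e), on(e,e)}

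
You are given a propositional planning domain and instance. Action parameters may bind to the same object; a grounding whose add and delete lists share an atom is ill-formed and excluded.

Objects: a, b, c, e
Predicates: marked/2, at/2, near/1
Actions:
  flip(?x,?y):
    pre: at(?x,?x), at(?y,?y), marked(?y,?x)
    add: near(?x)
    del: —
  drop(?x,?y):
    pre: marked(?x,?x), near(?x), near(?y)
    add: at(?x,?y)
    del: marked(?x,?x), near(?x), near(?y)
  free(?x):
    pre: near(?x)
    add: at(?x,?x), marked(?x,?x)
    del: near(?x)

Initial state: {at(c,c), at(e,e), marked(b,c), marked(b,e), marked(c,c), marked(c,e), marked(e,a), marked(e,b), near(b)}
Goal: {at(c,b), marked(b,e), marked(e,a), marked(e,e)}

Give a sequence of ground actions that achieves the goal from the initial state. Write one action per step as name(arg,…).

1. flip(c,c)  →  {at(c,c), at(e,e), marked(b,c), marked(b,e), marked(c,c), marked(c,e), marked(e,a), marked(e,b), near(b), near(c)}
2. flip(e,c)  →  {at(c,c), at(e,e), marked(b,c), marked(b,e), marked(c,c), marked(c,e), marked(e,a), marked(e,b), near(b), near(c), near(e)}
3. drop(c,b)  →  {at(c,b), at(c,c), at(e,e), marked(b,c), marked(b,e), marked(c,e), marked(e,a), marked(e,b), near(e)}
4. free(e)  →  {at(c,b), at(c,c), at(e,e), marked(b,c), marked(b,e), marked(c,e), marked(e,a), marked(e,b), marked(e,e)}

flip(c,c); flip(e,c); drop(c,b); free(e)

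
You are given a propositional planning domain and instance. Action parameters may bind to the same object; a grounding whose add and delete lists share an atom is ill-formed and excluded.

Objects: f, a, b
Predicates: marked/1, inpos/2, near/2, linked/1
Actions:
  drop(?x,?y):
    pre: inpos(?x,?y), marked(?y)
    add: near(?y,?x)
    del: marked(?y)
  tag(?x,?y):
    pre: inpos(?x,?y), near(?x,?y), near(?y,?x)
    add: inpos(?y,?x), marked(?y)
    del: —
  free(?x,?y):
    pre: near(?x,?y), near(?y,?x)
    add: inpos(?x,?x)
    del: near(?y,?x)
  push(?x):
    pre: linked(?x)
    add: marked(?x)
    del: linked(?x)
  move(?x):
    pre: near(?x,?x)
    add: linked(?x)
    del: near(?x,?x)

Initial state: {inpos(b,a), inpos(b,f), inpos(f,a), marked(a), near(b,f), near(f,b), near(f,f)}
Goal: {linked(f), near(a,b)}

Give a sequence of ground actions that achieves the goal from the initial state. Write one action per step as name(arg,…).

drop(b,a); move(f)

1. drop(b,a)  →  {inpos(b,a), inpos(b,f), inpos(f,a), near(a,b), near(b,f), near(f,b), near(f,f)}
2. move(f)  →  {inpos(b,a), inpos(b,f), inpos(f,a), linked(f), near(a,b), near(b,f), near(f,b)}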